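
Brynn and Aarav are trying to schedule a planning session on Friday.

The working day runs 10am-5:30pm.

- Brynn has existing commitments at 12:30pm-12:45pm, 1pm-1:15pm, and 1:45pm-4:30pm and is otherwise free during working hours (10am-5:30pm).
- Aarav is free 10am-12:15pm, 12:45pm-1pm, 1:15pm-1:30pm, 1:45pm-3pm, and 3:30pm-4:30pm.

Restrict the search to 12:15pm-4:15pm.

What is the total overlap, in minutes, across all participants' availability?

30 minutes

Brynn free within 10:00–17:30: 10:00–12:30, 12:45–13:00, 13:15–13:45, 16:30–17:30.
Brynn ∩ Aarav: 10:00–12:15, 12:45–13:00, 13:15–13:30.
Restricted to 12:15–16:15: 12:45–13:00, 13:15–13:30.
Total common minutes: 15 + 15 = 30.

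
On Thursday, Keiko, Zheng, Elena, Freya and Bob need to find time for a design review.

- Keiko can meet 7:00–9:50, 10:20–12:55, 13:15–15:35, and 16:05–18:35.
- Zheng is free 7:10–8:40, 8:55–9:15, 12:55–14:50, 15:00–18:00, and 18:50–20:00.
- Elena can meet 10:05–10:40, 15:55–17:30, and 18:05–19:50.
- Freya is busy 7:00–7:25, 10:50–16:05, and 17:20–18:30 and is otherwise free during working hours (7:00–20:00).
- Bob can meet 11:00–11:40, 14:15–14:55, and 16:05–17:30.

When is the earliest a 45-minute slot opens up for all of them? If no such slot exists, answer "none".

16:05

Freya free within 07:00–20:00: 07:25–10:50, 16:05–17:20, 18:30–20:00.
Keiko ∩ Zheng: 07:10–08:40, 08:55–09:15, 13:15–14:50, 15:00–15:35, 16:05–18:00.
Keiko ∩ Zheng ∩ Elena: 16:05–17:30.
Keiko ∩ Zheng ∩ Elena ∩ Freya: 16:05–17:20.
Keiko ∩ Zheng ∩ Elena ∩ Freya ∩ Bob: 16:05–17:20.
Windows ≥ 45 min: 16:05–17:20.
Earliest such window starts at 16:05.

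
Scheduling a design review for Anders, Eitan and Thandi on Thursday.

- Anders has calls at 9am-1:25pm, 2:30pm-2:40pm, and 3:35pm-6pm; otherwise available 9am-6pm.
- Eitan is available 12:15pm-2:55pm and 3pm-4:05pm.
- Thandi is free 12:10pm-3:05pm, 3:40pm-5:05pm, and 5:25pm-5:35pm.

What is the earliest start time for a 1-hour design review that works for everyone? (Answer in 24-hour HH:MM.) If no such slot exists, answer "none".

Anders free within 09:00–18:00: 13:25–14:30, 14:40–15:35.
Anders ∩ Eitan: 13:25–14:30, 14:40–14:55, 15:00–15:35.
Anders ∩ Eitan ∩ Thandi: 13:25–14:30, 14:40–14:55, 15:00–15:05.
Windows ≥ 60 min: 13:25–14:30.
Earliest such window starts at 13:25.

13:25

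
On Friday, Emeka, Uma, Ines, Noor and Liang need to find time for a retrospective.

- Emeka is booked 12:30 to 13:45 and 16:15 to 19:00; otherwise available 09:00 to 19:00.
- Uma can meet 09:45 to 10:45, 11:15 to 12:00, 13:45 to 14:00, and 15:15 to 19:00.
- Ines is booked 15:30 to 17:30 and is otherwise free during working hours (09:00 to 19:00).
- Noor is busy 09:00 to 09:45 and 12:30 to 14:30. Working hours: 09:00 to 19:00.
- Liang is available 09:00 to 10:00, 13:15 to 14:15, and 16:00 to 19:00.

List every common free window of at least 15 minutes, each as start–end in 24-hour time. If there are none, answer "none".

Emeka free within 09:00–19:00: 09:00–12:30, 13:45–16:15.
Ines free within 09:00–19:00: 09:00–15:30, 17:30–19:00.
Noor free within 09:00–19:00: 09:45–12:30, 14:30–19:00.
Emeka ∩ Uma: 09:45–10:45, 11:15–12:00, 13:45–14:00, 15:15–16:15.
Emeka ∩ Uma ∩ Ines: 09:45–10:45, 11:15–12:00, 13:45–14:00, 15:15–15:30.
Emeka ∩ Uma ∩ Ines ∩ Noor: 09:45–10:45, 11:15–12:00, 15:15–15:30.
Emeka ∩ Uma ∩ Ines ∩ Noor ∩ Liang: 09:45–10:00.
Windows ≥ 15 min: 09:45–10:00.

09:45–10:00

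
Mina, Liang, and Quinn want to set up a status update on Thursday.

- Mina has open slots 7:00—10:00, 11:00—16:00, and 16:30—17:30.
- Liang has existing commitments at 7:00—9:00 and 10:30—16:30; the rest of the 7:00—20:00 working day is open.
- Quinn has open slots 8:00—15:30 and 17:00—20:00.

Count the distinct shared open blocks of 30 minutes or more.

Liang free within 07:00–20:00: 09:00–10:30, 16:30–20:00.
Mina ∩ Liang: 09:00–10:00, 16:30–17:30.
Mina ∩ Liang ∩ Quinn: 09:00–10:00, 17:00–17:30.
Windows ≥ 30 min: 09:00–10:00, 17:00–17:30.
That's 2 windows.

2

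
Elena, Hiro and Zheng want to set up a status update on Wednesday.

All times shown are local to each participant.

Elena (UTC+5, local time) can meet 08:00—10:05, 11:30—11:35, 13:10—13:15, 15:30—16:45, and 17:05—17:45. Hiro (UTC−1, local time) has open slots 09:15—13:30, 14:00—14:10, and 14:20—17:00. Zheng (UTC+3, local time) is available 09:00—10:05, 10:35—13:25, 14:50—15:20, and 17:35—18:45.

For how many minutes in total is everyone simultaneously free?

15 minutes

Elena → UTC: 03:00–05:05, 06:30–06:35, 08:10–08:15, 10:30–11:45, 12:05–12:45.
Hiro → UTC: 10:15–14:30, 15:00–15:10, 15:20–18:00.
Zheng → UTC: 06:00–07:05, 07:35–10:25, 11:50–12:20, 14:35–15:45.
Elena ∩ Hiro: 10:30–11:45, 12:05–12:45.
Elena ∩ Hiro ∩ Zheng: 12:05–12:20.
Total common minutes: 15.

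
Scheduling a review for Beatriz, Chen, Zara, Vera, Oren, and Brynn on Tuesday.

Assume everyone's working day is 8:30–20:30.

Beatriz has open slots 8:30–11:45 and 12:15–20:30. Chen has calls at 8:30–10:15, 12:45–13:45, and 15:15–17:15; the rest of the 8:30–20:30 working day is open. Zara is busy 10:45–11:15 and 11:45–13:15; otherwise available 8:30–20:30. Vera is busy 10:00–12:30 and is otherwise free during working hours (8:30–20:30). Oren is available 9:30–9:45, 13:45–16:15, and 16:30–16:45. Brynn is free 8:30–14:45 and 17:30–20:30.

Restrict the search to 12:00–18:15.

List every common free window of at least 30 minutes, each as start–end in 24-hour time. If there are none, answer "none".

13:45–14:45

Chen free within 08:30–20:30: 10:15–12:45, 13:45–15:15, 17:15–20:30.
Zara free within 08:30–20:30: 08:30–10:45, 11:15–11:45, 13:15–20:30.
Vera free within 08:30–20:30: 08:30–10:00, 12:30–20:30.
Beatriz ∩ Chen: 10:15–11:45, 12:15–12:45, 13:45–15:15, 17:15–20:30.
Beatriz ∩ Chen ∩ Zara: 10:15–10:45, 11:15–11:45, 13:45–15:15, 17:15–20:30.
Beatriz ∩ Chen ∩ Zara ∩ Vera: 13:45–15:15, 17:15–20:30.
Beatriz ∩ Chen ∩ Zara ∩ Vera ∩ Oren: 13:45–15:15.
Beatriz ∩ Chen ∩ Zara ∩ Vera ∩ Oren ∩ Brynn: 13:45–14:45.
Restricted to 12:00–18:15: 13:45–14:45.
Windows ≥ 30 min: 13:45–14:45.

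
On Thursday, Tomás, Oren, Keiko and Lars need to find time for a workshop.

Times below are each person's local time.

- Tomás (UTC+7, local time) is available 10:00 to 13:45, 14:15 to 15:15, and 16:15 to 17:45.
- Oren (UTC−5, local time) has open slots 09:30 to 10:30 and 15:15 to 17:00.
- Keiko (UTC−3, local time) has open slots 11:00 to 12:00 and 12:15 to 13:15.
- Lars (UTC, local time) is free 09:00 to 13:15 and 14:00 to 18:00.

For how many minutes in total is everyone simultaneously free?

Tomás → UTC: 03:00–06:45, 07:15–08:15, 09:15–10:45.
Oren → UTC: 14:30–15:30, 20:15–22:00.
Keiko → UTC: 14:00–15:00, 15:15–16:15.
Lars → UTC: 09:00–13:15, 14:00–18:00.
Tomás ∩ Oren: (none).
Tomás ∩ Oren ∩ Keiko: (none).
Tomás ∩ Oren ∩ Keiko ∩ Lars: (none).
Total common minutes: 0.

0 minutes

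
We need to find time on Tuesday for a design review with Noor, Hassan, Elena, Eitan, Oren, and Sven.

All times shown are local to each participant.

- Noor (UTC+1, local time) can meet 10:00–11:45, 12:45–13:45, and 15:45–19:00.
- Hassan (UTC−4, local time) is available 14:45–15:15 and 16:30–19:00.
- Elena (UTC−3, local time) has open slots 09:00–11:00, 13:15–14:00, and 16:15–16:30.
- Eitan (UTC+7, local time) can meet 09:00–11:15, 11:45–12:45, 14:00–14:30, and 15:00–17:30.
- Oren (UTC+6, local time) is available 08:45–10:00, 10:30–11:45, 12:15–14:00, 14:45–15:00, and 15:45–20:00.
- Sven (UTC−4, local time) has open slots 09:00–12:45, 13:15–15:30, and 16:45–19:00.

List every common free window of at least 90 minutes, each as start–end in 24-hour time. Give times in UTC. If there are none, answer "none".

none

Noor → UTC: 09:00–10:45, 11:45–12:45, 14:45–18:00.
Hassan → UTC: 18:45–19:15, 20:30–23:00.
Elena → UTC: 12:00–14:00, 16:15–17:00, 19:15–19:30.
Eitan → UTC: 02:00–04:15, 04:45–05:45, 07:00–07:30, 08:00–10:30.
Oren → UTC: 02:45–04:00, 04:30–05:45, 06:15–08:00, 08:45–09:00, 09:45–14:00.
Sven → UTC: 13:00–16:45, 17:15–19:30, 20:45–23:00.
Noor ∩ Hassan: (none).
Noor ∩ Hassan ∩ Elena: (none).
Noor ∩ Hassan ∩ Elena ∩ Eitan: (none).
Noor ∩ Hassan ∩ Elena ∩ Eitan ∩ Oren: (none).
Noor ∩ Hassan ∩ Elena ∩ Eitan ∩ Oren ∩ Sven: (none).
Windows ≥ 90 min: (none).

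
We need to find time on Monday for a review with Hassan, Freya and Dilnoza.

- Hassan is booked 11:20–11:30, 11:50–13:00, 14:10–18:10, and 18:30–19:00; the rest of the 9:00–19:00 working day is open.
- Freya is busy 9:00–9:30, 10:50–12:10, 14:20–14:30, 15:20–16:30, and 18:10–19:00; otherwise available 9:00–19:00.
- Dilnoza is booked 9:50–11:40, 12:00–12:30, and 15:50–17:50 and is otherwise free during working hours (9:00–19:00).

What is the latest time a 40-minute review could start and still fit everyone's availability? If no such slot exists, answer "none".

Hassan free within 09:00–19:00: 09:00–11:20, 11:30–11:50, 13:00–14:10, 18:10–18:30.
Freya free within 09:00–19:00: 09:30–10:50, 12:10–14:20, 14:30–15:20, 16:30–18:10.
Dilnoza free within 09:00–19:00: 09:00–09:50, 11:40–12:00, 12:30–15:50, 17:50–19:00.
Hassan ∩ Freya: 09:30–10:50, 13:00–14:10.
Hassan ∩ Freya ∩ Dilnoza: 09:30–09:50, 13:00–14:10.
Windows ≥ 40 min: 13:00–14:10.
Latest start in the last window 13:00–14:10 is 14:10 − 40 min = 13:30.

13:30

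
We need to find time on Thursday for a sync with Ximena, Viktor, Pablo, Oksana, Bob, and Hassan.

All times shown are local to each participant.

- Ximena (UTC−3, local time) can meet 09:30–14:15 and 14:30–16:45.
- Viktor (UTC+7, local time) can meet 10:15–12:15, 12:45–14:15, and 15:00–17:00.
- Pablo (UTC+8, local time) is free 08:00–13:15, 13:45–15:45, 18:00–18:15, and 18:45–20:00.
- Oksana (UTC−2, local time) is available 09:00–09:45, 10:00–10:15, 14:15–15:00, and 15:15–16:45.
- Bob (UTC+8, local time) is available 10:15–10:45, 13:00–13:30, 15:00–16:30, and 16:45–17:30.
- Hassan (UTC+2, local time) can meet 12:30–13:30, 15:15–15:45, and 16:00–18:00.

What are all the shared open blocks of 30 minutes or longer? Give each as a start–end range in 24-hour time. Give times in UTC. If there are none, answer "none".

Ximena → UTC: 12:30–17:15, 17:30–19:45.
Viktor → UTC: 03:15–05:15, 05:45–07:15, 08:00–10:00.
Pablo → UTC: 00:00–05:15, 05:45–07:45, 10:00–10:15, 10:45–12:00.
Oksana → UTC: 11:00–11:45, 12:00–12:15, 16:15–17:00, 17:15–18:45.
Bob → UTC: 02:15–02:45, 05:00–05:30, 07:00–08:30, 08:45–09:30.
Hassan → UTC: 10:30–11:30, 13:15–13:45, 14:00–16:00.
Ximena ∩ Viktor: (none).
Ximena ∩ Viktor ∩ Pablo: (none).
Ximena ∩ Viktor ∩ Pablo ∩ Oksana: (none).
Ximena ∩ Viktor ∩ Pablo ∩ Oksana ∩ Bob: (none).
Ximena ∩ Viktor ∩ Pablo ∩ Oksana ∩ Bob ∩ Hassan: (none).
Windows ≥ 30 min: (none).

none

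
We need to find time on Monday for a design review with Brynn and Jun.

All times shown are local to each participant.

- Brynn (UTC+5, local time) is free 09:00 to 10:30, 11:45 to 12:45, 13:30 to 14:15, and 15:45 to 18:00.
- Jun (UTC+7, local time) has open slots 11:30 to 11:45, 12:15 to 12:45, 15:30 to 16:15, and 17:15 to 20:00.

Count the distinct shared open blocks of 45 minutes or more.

2

Brynn → UTC: 04:00–05:30, 06:45–07:45, 08:30–09:15, 10:45–13:00.
Jun → UTC: 04:30–04:45, 05:15–05:45, 08:30–09:15, 10:15–13:00.
Brynn ∩ Jun: 04:30–04:45, 05:15–05:30, 08:30–09:15, 10:45–13:00.
Windows ≥ 45 min: 08:30–09:15, 10:45–13:00.
That's 2 windows.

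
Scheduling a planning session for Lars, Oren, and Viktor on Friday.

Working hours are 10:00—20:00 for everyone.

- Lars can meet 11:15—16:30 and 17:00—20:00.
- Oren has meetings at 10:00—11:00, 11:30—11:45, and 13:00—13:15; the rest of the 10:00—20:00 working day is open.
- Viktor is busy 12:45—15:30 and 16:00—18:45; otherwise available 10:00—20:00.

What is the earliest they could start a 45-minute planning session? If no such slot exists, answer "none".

Oren free within 10:00–20:00: 11:00–11:30, 11:45–13:00, 13:15–20:00.
Viktor free within 10:00–20:00: 10:00–12:45, 15:30–16:00, 18:45–20:00.
Lars ∩ Oren: 11:15–11:30, 11:45–13:00, 13:15–16:30, 17:00–20:00.
Lars ∩ Oren ∩ Viktor: 11:15–11:30, 11:45–12:45, 15:30–16:00, 18:45–20:00.
Windows ≥ 45 min: 11:45–12:45, 18:45–20:00.
Earliest such window starts at 11:45.

11:45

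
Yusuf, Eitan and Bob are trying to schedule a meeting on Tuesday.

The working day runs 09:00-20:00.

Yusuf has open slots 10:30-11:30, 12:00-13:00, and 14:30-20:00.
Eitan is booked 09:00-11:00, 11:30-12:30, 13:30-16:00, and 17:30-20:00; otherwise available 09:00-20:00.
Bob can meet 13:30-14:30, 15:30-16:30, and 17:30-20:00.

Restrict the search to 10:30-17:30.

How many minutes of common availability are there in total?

Eitan free within 09:00–20:00: 11:00–11:30, 12:30–13:30, 16:00–17:30.
Yusuf ∩ Eitan: 11:00–11:30, 12:30–13:00, 16:00–17:30.
Yusuf ∩ Eitan ∩ Bob: 16:00–16:30.
Restricted to 10:30–17:30: 16:00–16:30.
Total common minutes: 30.

30 minutes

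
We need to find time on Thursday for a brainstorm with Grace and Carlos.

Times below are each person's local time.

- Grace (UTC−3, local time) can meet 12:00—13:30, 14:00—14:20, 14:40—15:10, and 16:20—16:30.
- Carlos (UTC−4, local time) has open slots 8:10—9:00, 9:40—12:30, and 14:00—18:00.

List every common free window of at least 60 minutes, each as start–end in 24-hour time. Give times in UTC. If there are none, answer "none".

Grace → UTC: 15:00–16:30, 17:00–17:20, 17:40–18:10, 19:20–19:30.
Carlos → UTC: 12:10–13:00, 13:40–16:30, 18:00–22:00.
Grace ∩ Carlos: 15:00–16:30, 18:00–18:10, 19:20–19:30.
Windows ≥ 60 min: 15:00–16:30.

15:00–16:30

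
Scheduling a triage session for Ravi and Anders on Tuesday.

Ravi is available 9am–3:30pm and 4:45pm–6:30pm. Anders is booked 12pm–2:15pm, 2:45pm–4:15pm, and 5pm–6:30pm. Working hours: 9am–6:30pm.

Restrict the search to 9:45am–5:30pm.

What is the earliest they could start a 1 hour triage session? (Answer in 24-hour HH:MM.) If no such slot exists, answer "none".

09:45

Anders free within 09:00–18:30: 09:00–12:00, 14:15–14:45, 16:15–17:00.
Ravi ∩ Anders: 09:00–12:00, 14:15–14:45, 16:45–17:00.
Restricted to 09:45–17:30: 09:45–12:00, 14:15–14:45, 16:45–17:00.
Windows ≥ 60 min: 09:45–12:00.
Earliest such window starts at 09:45.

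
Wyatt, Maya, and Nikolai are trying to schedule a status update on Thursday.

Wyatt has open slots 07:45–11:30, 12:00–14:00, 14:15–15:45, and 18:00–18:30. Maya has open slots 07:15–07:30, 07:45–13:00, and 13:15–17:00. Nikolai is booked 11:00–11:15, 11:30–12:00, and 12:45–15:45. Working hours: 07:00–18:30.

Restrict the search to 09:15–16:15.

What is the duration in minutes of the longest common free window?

Nikolai free within 07:00–18:30: 07:00–11:00, 11:15–11:30, 12:00–12:45, 15:45–18:30.
Wyatt ∩ Maya: 07:45–11:30, 12:00–13:00, 13:15–14:00, 14:15–15:45.
Wyatt ∩ Maya ∩ Nikolai: 07:45–11:00, 11:15–11:30, 12:00–12:45.
Restricted to 09:15–16:15: 09:15–11:00, 11:15–11:30, 12:00–12:45.
Common window lengths: 105, 15, 45 min; longest is 105.

105 minutes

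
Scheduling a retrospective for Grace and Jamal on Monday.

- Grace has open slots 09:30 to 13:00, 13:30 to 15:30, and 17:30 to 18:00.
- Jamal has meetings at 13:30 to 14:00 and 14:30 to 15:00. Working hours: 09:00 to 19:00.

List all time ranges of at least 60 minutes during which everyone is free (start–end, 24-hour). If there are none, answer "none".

09:30–13:00

Jamal free within 09:00–19:00: 09:00–13:30, 14:00–14:30, 15:00–19:00.
Grace ∩ Jamal: 09:30–13:00, 14:00–14:30, 15:00–15:30, 17:30–18:00.
Windows ≥ 60 min: 09:30–13:00.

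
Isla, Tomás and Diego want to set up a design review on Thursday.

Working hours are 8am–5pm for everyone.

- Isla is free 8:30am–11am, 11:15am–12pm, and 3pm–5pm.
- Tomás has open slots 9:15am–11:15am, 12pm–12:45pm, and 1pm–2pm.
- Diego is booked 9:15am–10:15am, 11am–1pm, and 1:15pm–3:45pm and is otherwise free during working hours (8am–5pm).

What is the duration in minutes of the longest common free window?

45 minutes

Diego free within 08:00–17:00: 08:00–09:15, 10:15–11:00, 13:00–13:15, 15:45–17:00.
Isla ∩ Tomás: 09:15–11:00.
Isla ∩ Tomás ∩ Diego: 10:15–11:00.
Single common window of 45 minutes.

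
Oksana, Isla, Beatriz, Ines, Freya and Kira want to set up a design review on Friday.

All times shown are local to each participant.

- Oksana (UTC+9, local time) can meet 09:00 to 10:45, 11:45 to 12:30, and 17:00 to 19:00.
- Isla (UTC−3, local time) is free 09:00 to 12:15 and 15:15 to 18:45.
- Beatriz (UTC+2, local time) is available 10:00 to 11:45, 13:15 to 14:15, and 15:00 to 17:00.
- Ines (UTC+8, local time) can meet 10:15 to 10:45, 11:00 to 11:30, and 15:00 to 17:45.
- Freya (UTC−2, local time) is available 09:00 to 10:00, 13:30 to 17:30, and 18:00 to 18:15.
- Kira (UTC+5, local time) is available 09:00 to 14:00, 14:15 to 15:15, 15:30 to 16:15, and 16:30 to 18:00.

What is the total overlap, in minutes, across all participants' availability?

0 minutes

Oksana → UTC: 00:00–01:45, 02:45–03:30, 08:00–10:00.
Isla → UTC: 12:00–15:15, 18:15–21:45.
Beatriz → UTC: 08:00–09:45, 11:15–12:15, 13:00–15:00.
Ines → UTC: 02:15–02:45, 03:00–03:30, 07:00–09:45.
Freya → UTC: 11:00–12:00, 15:30–19:30, 20:00–20:15.
Kira → UTC: 04:00–09:00, 09:15–10:15, 10:30–11:15, 11:30–13:00.
Oksana ∩ Isla: (none).
Oksana ∩ Isla ∩ Beatriz: (none).
Oksana ∩ Isla ∩ Beatriz ∩ Ines: (none).
Oksana ∩ Isla ∩ Beatriz ∩ Ines ∩ Freya: (none).
Oksana ∩ Isla ∩ Beatriz ∩ Ines ∩ Freya ∩ Kira: (none).
Total common minutes: 0.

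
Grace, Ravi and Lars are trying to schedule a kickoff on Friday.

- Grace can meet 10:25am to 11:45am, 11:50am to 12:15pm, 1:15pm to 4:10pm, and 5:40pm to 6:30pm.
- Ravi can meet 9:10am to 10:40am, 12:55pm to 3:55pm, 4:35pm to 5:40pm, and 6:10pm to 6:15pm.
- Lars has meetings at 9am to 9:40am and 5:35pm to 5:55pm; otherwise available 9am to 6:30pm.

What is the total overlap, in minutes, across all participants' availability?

180 minutes

Lars free within 09:00–18:30: 09:40–17:35, 17:55–18:30.
Grace ∩ Ravi: 10:25–10:40, 13:15–15:55, 18:10–18:15.
Grace ∩ Ravi ∩ Lars: 10:25–10:40, 13:15–15:55, 18:10–18:15.
Total common minutes: 15 + 160 + 5 = 180.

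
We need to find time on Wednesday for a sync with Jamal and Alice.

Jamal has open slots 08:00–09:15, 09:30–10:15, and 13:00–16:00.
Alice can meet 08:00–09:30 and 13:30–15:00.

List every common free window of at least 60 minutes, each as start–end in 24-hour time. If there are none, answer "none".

Jamal ∩ Alice: 08:00–09:15, 13:30–15:00.
Windows ≥ 60 min: 08:00–09:15, 13:30–15:00.

08:00–09:15, 13:30–15:00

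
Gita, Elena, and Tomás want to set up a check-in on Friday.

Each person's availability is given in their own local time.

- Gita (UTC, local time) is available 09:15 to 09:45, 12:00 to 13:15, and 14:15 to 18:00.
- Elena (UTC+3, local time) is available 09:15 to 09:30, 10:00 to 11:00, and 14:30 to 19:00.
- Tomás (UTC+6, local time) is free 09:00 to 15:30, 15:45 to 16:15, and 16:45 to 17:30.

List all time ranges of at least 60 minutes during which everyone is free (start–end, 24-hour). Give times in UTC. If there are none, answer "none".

Gita → UTC: 09:15–09:45, 12:00–13:15, 14:15–18:00.
Elena → UTC: 06:15–06:30, 07:00–08:00, 11:30–16:00.
Tomás → UTC: 03:00–09:30, 09:45–10:15, 10:45–11:30.
Gita ∩ Elena: 12:00–13:15, 14:15–16:00.
Gita ∩ Elena ∩ Tomás: (none).
Windows ≥ 60 min: (none).

none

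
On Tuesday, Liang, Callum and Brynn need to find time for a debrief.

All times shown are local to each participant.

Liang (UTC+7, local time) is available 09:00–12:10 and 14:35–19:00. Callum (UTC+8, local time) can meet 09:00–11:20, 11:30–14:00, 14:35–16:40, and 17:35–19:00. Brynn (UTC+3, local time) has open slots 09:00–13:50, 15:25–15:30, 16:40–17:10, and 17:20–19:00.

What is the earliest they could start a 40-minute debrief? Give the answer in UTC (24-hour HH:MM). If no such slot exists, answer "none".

07:35

Liang → UTC: 02:00–05:10, 07:35–12:00.
Callum → UTC: 01:00–03:20, 03:30–06:00, 06:35–08:40, 09:35–11:00.
Brynn → UTC: 06:00–10:50, 12:25–12:30, 13:40–14:10, 14:20–16:00.
Liang ∩ Callum: 02:00–03:20, 03:30–05:10, 07:35–08:40, 09:35–11:00.
Liang ∩ Callum ∩ Brynn: 07:35–08:40, 09:35–10:50.
Windows ≥ 40 min: 07:35–08:40, 09:35–10:50.
Earliest such window starts at 07:35.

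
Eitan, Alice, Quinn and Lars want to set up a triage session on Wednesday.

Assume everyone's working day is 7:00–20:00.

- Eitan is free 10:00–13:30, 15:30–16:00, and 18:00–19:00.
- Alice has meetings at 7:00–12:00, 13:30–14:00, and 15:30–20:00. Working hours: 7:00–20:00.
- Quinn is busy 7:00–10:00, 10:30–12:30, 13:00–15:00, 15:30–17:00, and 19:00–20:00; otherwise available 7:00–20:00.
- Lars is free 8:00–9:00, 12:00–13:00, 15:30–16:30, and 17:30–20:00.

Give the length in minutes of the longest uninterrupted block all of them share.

Alice free within 07:00–20:00: 12:00–13:30, 14:00–15:30.
Quinn free within 07:00–20:00: 10:00–10:30, 12:30–13:00, 15:00–15:30, 17:00–19:00.
Eitan ∩ Alice: 12:00–13:30.
Eitan ∩ Alice ∩ Quinn: 12:30–13:00.
Eitan ∩ Alice ∩ Quinn ∩ Lars: 12:30–13:00.
Single common window of 30 minutes.

30 minutes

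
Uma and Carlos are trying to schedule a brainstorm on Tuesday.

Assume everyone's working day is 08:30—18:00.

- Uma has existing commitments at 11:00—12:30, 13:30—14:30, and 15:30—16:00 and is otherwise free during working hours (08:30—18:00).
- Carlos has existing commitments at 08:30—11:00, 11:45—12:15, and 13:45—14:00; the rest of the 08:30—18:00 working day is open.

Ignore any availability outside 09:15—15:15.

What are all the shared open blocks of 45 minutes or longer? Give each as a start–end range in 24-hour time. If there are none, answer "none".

Uma free within 08:30–18:00: 08:30–11:00, 12:30–13:30, 14:30–15:30, 16:00–18:00.
Carlos free within 08:30–18:00: 11:00–11:45, 12:15–13:45, 14:00–18:00.
Uma ∩ Carlos: 12:30–13:30, 14:30–15:30, 16:00–18:00.
Restricted to 09:15–15:15: 12:30–13:30, 14:30–15:15.
Windows ≥ 45 min: 12:30–13:30, 14:30–15:15.

12:30–13:30, 14:30–15:15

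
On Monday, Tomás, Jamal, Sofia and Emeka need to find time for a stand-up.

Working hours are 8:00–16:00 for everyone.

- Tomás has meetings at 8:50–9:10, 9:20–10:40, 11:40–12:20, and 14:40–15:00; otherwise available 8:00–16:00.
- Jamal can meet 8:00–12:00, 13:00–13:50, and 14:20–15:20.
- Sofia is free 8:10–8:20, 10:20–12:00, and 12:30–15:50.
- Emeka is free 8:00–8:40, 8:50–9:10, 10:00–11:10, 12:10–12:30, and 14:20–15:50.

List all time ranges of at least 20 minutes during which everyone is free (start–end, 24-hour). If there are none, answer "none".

Tomás free within 08:00–16:00: 08:00–08:50, 09:10–09:20, 10:40–11:40, 12:20–14:40, 15:00–16:00.
Tomás ∩ Jamal: 08:00–08:50, 09:10–09:20, 10:40–11:40, 13:00–13:50, 14:20–14:40, 15:00–15:20.
Tomás ∩ Jamal ∩ Sofia: 08:10–08:20, 10:40–11:40, 13:00–13:50, 14:20–14:40, 15:00–15:20.
Tomás ∩ Jamal ∩ Sofia ∩ Emeka: 08:10–08:20, 10:40–11:10, 14:20–14:40, 15:00–15:20.
Windows ≥ 20 min: 10:40–11:10, 14:20–14:40, 15:00–15:20.

10:40–11:10, 14:20–14:40, 15:00–15:20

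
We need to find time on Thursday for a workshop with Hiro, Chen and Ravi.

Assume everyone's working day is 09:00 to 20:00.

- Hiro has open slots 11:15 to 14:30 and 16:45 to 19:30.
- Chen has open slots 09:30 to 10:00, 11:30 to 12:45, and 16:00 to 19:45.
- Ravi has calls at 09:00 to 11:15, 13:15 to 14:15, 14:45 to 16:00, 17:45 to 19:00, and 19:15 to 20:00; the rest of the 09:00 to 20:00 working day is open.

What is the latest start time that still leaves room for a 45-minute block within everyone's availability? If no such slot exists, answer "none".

Ravi free within 09:00–20:00: 11:15–13:15, 14:15–14:45, 16:00–17:45, 19:00–19:15.
Hiro ∩ Chen: 11:30–12:45, 16:45–19:30.
Hiro ∩ Chen ∩ Ravi: 11:30–12:45, 16:45–17:45, 19:00–19:15.
Windows ≥ 45 min: 11:30–12:45, 16:45–17:45.
Latest start in the last window 16:45–17:45 is 17:45 − 45 min = 17:00.

17:00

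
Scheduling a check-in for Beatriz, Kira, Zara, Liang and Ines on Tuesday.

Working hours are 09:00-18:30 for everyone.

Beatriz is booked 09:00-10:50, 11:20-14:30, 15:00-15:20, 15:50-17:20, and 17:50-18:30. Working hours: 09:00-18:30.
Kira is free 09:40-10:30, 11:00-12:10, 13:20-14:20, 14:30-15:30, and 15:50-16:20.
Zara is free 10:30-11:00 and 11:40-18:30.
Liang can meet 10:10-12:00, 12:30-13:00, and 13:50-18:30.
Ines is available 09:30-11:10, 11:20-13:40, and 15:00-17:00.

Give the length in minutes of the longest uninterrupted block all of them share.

10 minutes

Beatriz free within 09:00–18:30: 10:50–11:20, 14:30–15:00, 15:20–15:50, 17:20–17:50.
Beatriz ∩ Kira: 11:00–11:20, 14:30–15:00, 15:20–15:30.
Beatriz ∩ Kira ∩ Zara: 14:30–15:00, 15:20–15:30.
Beatriz ∩ Kira ∩ Zara ∩ Liang: 14:30–15:00, 15:20–15:30.
Beatriz ∩ Kira ∩ Zara ∩ Liang ∩ Ines: 15:20–15:30.
Single common window of 10 minutes.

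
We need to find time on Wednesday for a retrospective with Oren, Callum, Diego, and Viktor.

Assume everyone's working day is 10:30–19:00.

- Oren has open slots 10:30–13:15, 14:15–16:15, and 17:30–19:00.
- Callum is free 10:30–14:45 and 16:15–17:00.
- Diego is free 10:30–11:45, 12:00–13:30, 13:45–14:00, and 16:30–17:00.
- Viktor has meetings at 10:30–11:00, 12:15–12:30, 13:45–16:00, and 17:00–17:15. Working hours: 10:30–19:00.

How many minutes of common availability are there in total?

Viktor free within 10:30–19:00: 11:00–12:15, 12:30–13:45, 16:00–17:00, 17:15–19:00.
Oren ∩ Callum: 10:30–13:15, 14:15–14:45.
Oren ∩ Callum ∩ Diego: 10:30–11:45, 12:00–13:15.
Oren ∩ Callum ∩ Diego ∩ Viktor: 11:00–11:45, 12:00–12:15, 12:30–13:15.
Total common minutes: 45 + 15 + 45 = 105.

105 minutes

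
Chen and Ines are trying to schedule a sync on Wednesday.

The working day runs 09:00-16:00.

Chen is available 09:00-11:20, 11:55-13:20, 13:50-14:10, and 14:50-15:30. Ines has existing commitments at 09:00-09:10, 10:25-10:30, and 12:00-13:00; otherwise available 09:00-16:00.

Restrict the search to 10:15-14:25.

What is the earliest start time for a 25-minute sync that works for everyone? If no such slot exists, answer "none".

10:30

Ines free within 09:00–16:00: 09:10–10:25, 10:30–12:00, 13:00–16:00.
Chen ∩ Ines: 09:10–10:25, 10:30–11:20, 11:55–12:00, 13:00–13:20, 13:50–14:10, 14:50–15:30.
Restricted to 10:15–14:25: 10:15–10:25, 10:30–11:20, 11:55–12:00, 13:00–13:20, 13:50–14:10.
Windows ≥ 25 min: 10:30–11:20.
Earliest such window starts at 10:30.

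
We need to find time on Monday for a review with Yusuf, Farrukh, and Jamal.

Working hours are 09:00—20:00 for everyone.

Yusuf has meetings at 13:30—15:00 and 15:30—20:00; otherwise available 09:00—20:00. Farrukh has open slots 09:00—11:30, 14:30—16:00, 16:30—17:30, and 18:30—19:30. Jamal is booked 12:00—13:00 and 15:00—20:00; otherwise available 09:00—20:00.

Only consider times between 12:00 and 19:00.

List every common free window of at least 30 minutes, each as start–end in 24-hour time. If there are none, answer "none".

none

Yusuf free within 09:00–20:00: 09:00–13:30, 15:00–15:30.
Jamal free within 09:00–20:00: 09:00–12:00, 13:00–15:00.
Yusuf ∩ Farrukh: 09:00–11:30, 15:00–15:30.
Yusuf ∩ Farrukh ∩ Jamal: 09:00–11:30.
Restricted to 12:00–19:00: (none).
Windows ≥ 30 min: (none).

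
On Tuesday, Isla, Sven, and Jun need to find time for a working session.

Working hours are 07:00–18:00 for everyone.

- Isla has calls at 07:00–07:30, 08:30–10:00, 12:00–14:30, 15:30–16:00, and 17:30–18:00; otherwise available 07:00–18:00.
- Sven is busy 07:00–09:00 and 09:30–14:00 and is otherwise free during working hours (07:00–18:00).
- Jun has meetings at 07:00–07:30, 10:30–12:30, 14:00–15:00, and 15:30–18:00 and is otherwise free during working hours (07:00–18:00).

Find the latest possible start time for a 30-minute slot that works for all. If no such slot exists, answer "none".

Isla free within 07:00–18:00: 07:30–08:30, 10:00–12:00, 14:30–15:30, 16:00–17:30.
Sven free within 07:00–18:00: 09:00–09:30, 14:00–18:00.
Jun free within 07:00–18:00: 07:30–10:30, 12:30–14:00, 15:00–15:30.
Isla ∩ Sven: 14:30–15:30, 16:00–17:30.
Isla ∩ Sven ∩ Jun: 15:00–15:30.
Windows ≥ 30 min: 15:00–15:30.
Latest start in the last window 15:00–15:30 is 15:30 − 30 min = 15:00.

15:00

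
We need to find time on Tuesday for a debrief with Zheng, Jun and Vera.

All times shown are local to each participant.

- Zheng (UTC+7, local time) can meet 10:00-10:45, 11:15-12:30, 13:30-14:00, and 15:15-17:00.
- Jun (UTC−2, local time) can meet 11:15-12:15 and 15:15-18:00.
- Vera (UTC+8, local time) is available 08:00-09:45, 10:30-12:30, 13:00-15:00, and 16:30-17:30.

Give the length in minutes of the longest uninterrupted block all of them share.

Zheng → UTC: 03:00–03:45, 04:15–05:30, 06:30–07:00, 08:15–10:00.
Jun → UTC: 13:15–14:15, 17:15–20:00.
Vera → UTC: 00:00–01:45, 02:30–04:30, 05:00–07:00, 08:30–09:30.
Zheng ∩ Jun: (none).
Zheng ∩ Jun ∩ Vera: (none).
No common window.

0 minutes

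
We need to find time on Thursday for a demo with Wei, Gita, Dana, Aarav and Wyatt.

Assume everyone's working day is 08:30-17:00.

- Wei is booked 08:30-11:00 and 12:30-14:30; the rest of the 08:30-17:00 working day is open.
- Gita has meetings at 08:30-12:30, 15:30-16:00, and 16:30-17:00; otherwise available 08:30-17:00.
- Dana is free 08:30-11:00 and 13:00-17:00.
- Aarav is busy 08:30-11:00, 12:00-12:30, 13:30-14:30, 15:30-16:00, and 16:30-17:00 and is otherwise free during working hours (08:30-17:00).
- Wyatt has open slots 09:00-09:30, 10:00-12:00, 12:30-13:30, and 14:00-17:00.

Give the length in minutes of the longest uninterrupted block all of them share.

60 minutes

Wei free within 08:30–17:00: 11:00–12:30, 14:30–17:00.
Gita free within 08:30–17:00: 12:30–15:30, 16:00–16:30.
Aarav free within 08:30–17:00: 11:00–12:00, 12:30–13:30, 14:30–15:30, 16:00–16:30.
Wei ∩ Gita: 14:30–15:30, 16:00–16:30.
Wei ∩ Gita ∩ Dana: 14:30–15:30, 16:00–16:30.
Wei ∩ Gita ∩ Dana ∩ Aarav: 14:30–15:30, 16:00–16:30.
Wei ∩ Gita ∩ Dana ∩ Aarav ∩ Wyatt: 14:30–15:30, 16:00–16:30.
Common window lengths: 60, 30 min; longest is 60.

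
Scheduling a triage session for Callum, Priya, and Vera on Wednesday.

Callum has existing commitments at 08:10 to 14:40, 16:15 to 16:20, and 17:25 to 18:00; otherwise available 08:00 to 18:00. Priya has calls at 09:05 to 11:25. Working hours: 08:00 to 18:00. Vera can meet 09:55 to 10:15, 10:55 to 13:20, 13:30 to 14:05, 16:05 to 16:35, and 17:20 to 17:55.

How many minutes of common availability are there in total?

30 minutes

Callum free within 08:00–18:00: 08:00–08:10, 14:40–16:15, 16:20–17:25.
Priya free within 08:00–18:00: 08:00–09:05, 11:25–18:00.
Callum ∩ Priya: 08:00–08:10, 14:40–16:15, 16:20–17:25.
Callum ∩ Priya ∩ Vera: 16:05–16:15, 16:20–16:35, 17:20–17:25.
Total common minutes: 10 + 15 + 5 = 30.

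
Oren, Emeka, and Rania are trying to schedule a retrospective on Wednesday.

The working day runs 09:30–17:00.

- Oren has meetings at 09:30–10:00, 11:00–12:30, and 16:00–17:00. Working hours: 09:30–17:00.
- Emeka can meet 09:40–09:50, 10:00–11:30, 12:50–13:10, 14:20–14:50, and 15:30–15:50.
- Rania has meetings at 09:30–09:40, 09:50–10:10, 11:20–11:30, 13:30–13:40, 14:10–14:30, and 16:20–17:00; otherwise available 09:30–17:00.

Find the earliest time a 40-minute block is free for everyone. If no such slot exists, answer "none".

10:10

Oren free within 09:30–17:00: 10:00–11:00, 12:30–16:00.
Rania free within 09:30–17:00: 09:40–09:50, 10:10–11:20, 11:30–13:30, 13:40–14:10, 14:30–16:20.
Oren ∩ Emeka: 10:00–11:00, 12:50–13:10, 14:20–14:50, 15:30–15:50.
Oren ∩ Emeka ∩ Rania: 10:10–11:00, 12:50–13:10, 14:30–14:50, 15:30–15:50.
Windows ≥ 40 min: 10:10–11:00.
Earliest such window starts at 10:10.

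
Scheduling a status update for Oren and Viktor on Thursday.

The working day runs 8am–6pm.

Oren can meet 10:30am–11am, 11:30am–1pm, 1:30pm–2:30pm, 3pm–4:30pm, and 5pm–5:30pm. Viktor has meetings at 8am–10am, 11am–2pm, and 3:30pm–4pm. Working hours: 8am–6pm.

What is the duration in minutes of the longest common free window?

Viktor free within 08:00–18:00: 10:00–11:00, 14:00–15:30, 16:00–18:00.
Oren ∩ Viktor: 10:30–11:00, 14:00–14:30, 15:00–15:30, 16:00–16:30, 17:00–17:30.
Common window lengths: 30, 30, 30, 30, 30 min; longest is 30.

30 minutes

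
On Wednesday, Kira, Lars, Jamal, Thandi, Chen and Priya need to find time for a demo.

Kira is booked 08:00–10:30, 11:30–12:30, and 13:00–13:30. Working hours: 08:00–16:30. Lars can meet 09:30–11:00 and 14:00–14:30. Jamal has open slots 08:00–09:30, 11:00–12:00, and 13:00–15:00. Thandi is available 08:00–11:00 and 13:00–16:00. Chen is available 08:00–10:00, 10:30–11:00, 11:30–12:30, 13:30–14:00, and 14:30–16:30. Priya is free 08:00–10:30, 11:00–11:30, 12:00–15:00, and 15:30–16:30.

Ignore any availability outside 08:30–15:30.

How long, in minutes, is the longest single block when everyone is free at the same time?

0 minutes

Kira free within 08:00–16:30: 10:30–11:30, 12:30–13:00, 13:30–16:30.
Kira ∩ Lars: 10:30–11:00, 14:00–14:30.
Kira ∩ Lars ∩ Jamal: 14:00–14:30.
Kira ∩ Lars ∩ Jamal ∩ Thandi: 14:00–14:30.
Kira ∩ Lars ∩ Jamal ∩ Thandi ∩ Chen: (none).
Kira ∩ Lars ∩ Jamal ∩ Thandi ∩ Chen ∩ Priya: (none).
Restricted to 08:30–15:30: (none).
No common window.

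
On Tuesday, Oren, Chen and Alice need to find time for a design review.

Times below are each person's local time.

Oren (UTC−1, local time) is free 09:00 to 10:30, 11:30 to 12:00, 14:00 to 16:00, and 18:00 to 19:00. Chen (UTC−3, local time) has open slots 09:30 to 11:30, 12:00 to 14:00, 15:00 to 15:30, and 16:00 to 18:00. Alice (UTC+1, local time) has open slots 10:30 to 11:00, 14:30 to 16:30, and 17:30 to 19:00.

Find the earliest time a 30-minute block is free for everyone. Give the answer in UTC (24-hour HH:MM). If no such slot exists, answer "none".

15:00

Oren → UTC: 10:00–11:30, 12:30–13:00, 15:00–17:00, 19:00–20:00.
Chen → UTC: 12:30–14:30, 15:00–17:00, 18:00–18:30, 19:00–21:00.
Alice → UTC: 09:30–10:00, 13:30–15:30, 16:30–18:00.
Oren ∩ Chen: 12:30–13:00, 15:00–17:00, 19:00–20:00.
Oren ∩ Chen ∩ Alice: 15:00–15:30, 16:30–17:00.
Windows ≥ 30 min: 15:00–15:30, 16:30–17:00.
Earliest such window starts at 15:00.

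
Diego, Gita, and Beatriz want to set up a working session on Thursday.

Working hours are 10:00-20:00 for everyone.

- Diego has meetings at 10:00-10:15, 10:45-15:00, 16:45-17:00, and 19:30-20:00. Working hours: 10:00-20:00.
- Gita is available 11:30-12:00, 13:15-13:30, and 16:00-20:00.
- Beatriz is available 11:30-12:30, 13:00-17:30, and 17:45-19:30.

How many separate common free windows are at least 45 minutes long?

2

Diego free within 10:00–20:00: 10:15–10:45, 15:00–16:45, 17:00–19:30.
Diego ∩ Gita: 16:00–16:45, 17:00–19:30.
Diego ∩ Gita ∩ Beatriz: 16:00–16:45, 17:00–17:30, 17:45–19:30.
Windows ≥ 45 min: 16:00–16:45, 17:45–19:30.
That's 2 windows.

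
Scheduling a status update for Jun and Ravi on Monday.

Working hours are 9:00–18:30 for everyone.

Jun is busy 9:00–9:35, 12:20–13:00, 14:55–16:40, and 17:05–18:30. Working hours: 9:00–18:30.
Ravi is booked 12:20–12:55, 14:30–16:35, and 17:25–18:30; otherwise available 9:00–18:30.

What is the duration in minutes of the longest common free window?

165 minutes

Jun free within 09:00–18:30: 09:35–12:20, 13:00–14:55, 16:40–17:05.
Ravi free within 09:00–18:30: 09:00–12:20, 12:55–14:30, 16:35–17:25.
Jun ∩ Ravi: 09:35–12:20, 13:00–14:30, 16:40–17:05.
Common window lengths: 165, 90, 25 min; longest is 165.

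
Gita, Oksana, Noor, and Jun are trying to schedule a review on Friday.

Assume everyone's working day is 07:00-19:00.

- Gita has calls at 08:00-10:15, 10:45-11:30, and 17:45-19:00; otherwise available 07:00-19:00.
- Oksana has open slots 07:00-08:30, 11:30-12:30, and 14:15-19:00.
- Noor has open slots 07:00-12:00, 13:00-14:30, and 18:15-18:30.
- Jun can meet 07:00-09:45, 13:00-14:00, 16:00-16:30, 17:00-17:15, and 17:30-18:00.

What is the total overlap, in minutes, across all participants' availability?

Gita free within 07:00–19:00: 07:00–08:00, 10:15–10:45, 11:30–17:45.
Gita ∩ Oksana: 07:00–08:00, 11:30–12:30, 14:15–17:45.
Gita ∩ Oksana ∩ Noor: 07:00–08:00, 11:30–12:00, 14:15–14:30.
Gita ∩ Oksana ∩ Noor ∩ Jun: 07:00–08:00.
Total common minutes: 60.

60 minutes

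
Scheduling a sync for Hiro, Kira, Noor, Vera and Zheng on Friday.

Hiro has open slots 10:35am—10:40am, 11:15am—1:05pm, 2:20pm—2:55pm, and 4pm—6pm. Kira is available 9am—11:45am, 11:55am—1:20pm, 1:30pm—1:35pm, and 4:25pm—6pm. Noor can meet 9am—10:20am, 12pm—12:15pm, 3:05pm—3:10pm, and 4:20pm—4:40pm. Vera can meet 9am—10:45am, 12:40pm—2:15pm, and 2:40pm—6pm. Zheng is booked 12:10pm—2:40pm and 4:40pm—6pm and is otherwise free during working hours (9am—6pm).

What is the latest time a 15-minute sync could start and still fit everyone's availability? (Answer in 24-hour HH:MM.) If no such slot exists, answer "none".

16:25

Zheng free within 09:00–18:00: 09:00–12:10, 14:40–16:40.
Hiro ∩ Kira: 10:35–10:40, 11:15–11:45, 11:55–13:05, 16:25–18:00.
Hiro ∩ Kira ∩ Noor: 12:00–12:15, 16:25–16:40.
Hiro ∩ Kira ∩ Noor ∩ Vera: 16:25–16:40.
Hiro ∩ Kira ∩ Noor ∩ Vera ∩ Zheng: 16:25–16:40.
Windows ≥ 15 min: 16:25–16:40.
Latest start in the last window 16:25–16:40 is 16:40 − 15 min = 16:25.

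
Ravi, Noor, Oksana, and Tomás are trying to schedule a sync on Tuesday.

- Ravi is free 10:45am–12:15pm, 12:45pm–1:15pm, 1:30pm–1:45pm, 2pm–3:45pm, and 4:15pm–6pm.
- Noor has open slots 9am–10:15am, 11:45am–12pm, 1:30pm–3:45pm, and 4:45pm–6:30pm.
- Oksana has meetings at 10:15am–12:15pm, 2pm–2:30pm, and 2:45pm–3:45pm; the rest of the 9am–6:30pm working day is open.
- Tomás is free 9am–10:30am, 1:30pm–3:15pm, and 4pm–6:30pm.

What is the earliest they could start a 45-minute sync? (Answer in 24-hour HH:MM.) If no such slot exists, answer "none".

16:45

Oksana free within 09:00–18:30: 09:00–10:15, 12:15–14:00, 14:30–14:45, 15:45–18:30.
Ravi ∩ Noor: 11:45–12:00, 13:30–13:45, 14:00–15:45, 16:45–18:00.
Ravi ∩ Noor ∩ Oksana: 13:30–13:45, 14:30–14:45, 16:45–18:00.
Ravi ∩ Noor ∩ Oksana ∩ Tomás: 13:30–13:45, 14:30–14:45, 16:45–18:00.
Windows ≥ 45 min: 16:45–18:00.
Earliest such window starts at 16:45.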